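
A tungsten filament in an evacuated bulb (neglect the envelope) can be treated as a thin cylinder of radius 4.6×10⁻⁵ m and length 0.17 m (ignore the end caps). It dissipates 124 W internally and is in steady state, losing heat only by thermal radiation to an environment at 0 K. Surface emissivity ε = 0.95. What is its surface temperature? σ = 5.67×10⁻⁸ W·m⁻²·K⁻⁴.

Steady state: internal power = radiated power, P = εσA T⁴.
Radiating area A = 2πrL = 4.913×10⁻⁵ m².
T⁴ = P/(εσA) = 124/(0.95·5.67×10⁻⁸·4.913×10⁻⁵) = 4.685×10¹³ K⁴.
T = (4.685×10¹³)^(1/4).

T ≈ 2620 K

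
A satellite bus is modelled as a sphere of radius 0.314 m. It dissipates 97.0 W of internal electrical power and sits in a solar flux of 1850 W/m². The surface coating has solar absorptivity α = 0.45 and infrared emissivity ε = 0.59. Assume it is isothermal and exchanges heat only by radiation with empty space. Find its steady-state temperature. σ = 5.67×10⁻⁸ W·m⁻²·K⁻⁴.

At steady state, absorbed solar power + internal power = radiated power.
Absorbed: α·S·A_cross = 0.45·1850·0.3097 = 257.9 W (cross-section πr²).
Total input = 257.9 + 97.0 = 354.9 W.
Radiated: εσ·A_surf·T⁴ with A_surf = 4πr² = 1.239 m².
T⁴ = 354.9/(0.59·5.67×10⁻⁸·1.239) = 8.562×10⁹ K⁴.

T ≈ 304 K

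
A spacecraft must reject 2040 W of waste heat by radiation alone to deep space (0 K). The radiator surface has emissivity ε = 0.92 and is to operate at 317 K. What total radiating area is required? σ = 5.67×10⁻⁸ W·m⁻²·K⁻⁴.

P = εσA T⁴ ⇒ A = P/(εσT⁴).
T⁴ = 1.010×10¹⁰ K⁴.
A = 2040/(0.92 × 5.67×10⁻⁸ × 1.010×10¹⁰).

A ≈ 3.87 m²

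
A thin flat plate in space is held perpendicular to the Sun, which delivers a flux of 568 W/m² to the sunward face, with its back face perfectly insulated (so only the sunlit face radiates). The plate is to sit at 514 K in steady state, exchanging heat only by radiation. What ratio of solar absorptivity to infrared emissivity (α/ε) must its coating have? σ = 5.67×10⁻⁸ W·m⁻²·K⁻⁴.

α/ε ≈ 6.97

Balance: αS·A = εσ·1A·T⁴ ⇒ α/ε = σT⁴/S.
α/ε = 5.67×10⁻⁸·(514)⁴/568 = 5.67×10⁻⁸·6.980×10¹⁰/568.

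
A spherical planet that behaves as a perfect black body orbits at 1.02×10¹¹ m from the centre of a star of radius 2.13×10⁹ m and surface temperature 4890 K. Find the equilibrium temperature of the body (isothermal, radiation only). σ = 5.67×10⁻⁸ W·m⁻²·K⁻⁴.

T ≈ 500 K

The star's surface emits σT_*⁴; at distance d the flux is S = σT_*⁴(R_*/d)².
S = 5.67×10⁻⁸·(4890)⁴·(2.13×10⁹/1.02×10¹¹)² = 14140 W/m².
For an isothermal sphere T⁴ = (1−a)S/(4σ) = 6.234×10¹⁰ K⁴.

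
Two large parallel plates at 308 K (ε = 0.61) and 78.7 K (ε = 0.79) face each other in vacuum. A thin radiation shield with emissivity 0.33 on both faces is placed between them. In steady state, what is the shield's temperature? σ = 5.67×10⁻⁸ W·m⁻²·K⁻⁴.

In steady state the net flux on the hot side equals that on the cold side.
σ(T₁⁴−T_s⁴)/D₁ = σ(T_s⁴−T₂⁴)/D₂, with D₁ = 1/ε₁+1/ε_s−1 = 3.670, D₂ = 1/ε_s+1/ε₂−1 = 3.296.
Solve for T_s⁴: T_s⁴ = (D₂·T₁⁴ + D₁·T₂⁴)/(D₁+D₂) = 4.279×10⁹ K⁴.

T_s ≈ 256 K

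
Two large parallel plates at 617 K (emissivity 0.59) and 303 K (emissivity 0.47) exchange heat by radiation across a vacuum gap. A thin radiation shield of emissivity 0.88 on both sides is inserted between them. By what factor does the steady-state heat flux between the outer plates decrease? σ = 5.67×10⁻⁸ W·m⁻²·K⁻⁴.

Without shield: q₀ = σΔ(T⁴)/(1/ε₁+1/ε₂−1) with denominator 2.823.
With shield the two gaps are in series; the resistances add: (1/ε₁+1/ε_s−1)+(1/ε_s+1/ε₂−1) = 1.831+2.264 = 4.095.
Heat-flux ratio q₀/q = 4.095/2.823.

factor ≈ 1.45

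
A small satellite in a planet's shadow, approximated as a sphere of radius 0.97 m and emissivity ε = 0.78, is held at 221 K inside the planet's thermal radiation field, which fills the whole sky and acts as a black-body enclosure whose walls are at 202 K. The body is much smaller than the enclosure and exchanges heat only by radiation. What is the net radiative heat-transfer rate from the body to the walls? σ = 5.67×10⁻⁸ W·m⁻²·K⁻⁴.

For a small grey body in a large enclosure: P_net = εσA(T_body⁴ − T_wall⁴).
A = 4πr² = 11.82 m²; T_body⁴ − T_wall⁴ = 2.385×10⁹ − 1.665×10⁹ = 7.205×10⁸ K⁴.
|P_net| = 0.78·5.67×10⁻⁸·11.82·7.205×10⁸.

P_net ≈ 377 W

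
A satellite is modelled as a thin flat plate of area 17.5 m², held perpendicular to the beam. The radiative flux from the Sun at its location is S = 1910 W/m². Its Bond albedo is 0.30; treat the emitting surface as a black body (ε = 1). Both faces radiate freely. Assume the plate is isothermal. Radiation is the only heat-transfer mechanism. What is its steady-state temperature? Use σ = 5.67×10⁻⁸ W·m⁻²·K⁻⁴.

T ≈ 330 K

At equilibrium, absorbed power = emitted power.
Absorbing cross-section = A = 17.50 m²; emitting surface = 2A = 35.00 m² (ratio 2).
(1−a)S·A_cross = εσ·A_surf·T⁴  ⇒  T⁴ = (1−a)S/(2σ).
T⁴ = 0.700·1910/(2·5.67×10⁻⁸) = 1.179×10¹⁰ K⁴.
T = (1.179×10¹⁰)^(1/4).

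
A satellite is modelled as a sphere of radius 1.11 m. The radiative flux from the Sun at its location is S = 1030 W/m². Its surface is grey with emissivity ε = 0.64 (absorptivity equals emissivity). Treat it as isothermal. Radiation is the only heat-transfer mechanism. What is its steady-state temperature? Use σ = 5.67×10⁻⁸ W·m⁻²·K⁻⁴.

At equilibrium, absorbed power = emitted power.
Absorbing cross-section = πr² = 3.871 m²; emitting surface = 4πr² = 15.48 m² (ratio 4).
εS·A_cross = εσ·A_surf·T⁴  ⇒  T⁴ = S/(4σ)   (ε cancels).
T⁴ = 1030/(4·5.67×10⁻⁸) = 4.541×10⁹ K⁴.
T = (4.541×10⁹)^(1/4).

T ≈ 260 K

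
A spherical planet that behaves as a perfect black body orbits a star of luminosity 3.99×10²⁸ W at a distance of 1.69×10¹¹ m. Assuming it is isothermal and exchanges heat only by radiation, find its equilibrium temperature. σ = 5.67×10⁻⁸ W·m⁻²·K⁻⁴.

First find the stellar flux at distance d: S = L/(4πd²) = 3.99×10²⁸/(4π·(1.69×10¹¹)²) = 1.112×10⁵ W/m².
For an isothermal sphere, absorbed (1−a)S·πr² = emitted σ·4πr²·T⁴, so T⁴ = (1−a)S/(4σ).
T⁴ = 1.00·1.112×10⁵/(4·5.67×10⁻⁸) = 4.902×10¹¹ K⁴.

T ≈ 837 K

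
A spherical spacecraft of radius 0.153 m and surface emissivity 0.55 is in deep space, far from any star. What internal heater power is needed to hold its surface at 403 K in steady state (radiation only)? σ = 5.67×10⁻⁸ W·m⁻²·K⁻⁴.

P = εσ·4πr²·T⁴.
4πr² = 0.2942 m²; T⁴ = 2.638×10¹⁰ K⁴.
P = 0.55·5.67×10⁻⁸·0.2942·2.638×10¹⁰.

P ≈ 242 W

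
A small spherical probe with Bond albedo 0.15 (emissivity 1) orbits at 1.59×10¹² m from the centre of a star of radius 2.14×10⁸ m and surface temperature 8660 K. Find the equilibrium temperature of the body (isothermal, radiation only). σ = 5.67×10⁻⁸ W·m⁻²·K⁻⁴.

T ≈ 68.2 K

The star's surface emits σT_*⁴; at distance d the flux is S = σT_*⁴(R_*/d)².
S = 5.67×10⁻⁸·(8660)⁴·(2.14×10⁸/1.59×10¹²)² = 5.777 W/m².
For an isothermal sphere T⁴ = (1−a)S/(4σ) = 2.165×10⁷ K⁴.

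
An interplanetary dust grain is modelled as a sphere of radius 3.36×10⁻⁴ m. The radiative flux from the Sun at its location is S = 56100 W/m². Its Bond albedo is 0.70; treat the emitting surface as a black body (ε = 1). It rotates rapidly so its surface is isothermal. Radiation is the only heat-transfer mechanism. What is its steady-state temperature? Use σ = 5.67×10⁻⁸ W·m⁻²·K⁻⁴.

T ≈ 522 K

At equilibrium, absorbed power = emitted power.
Absorbing cross-section = πr² = 3.547×10⁻⁷ m²; emitting surface = 4πr² = 1.419×10⁻⁶ m² (ratio 4).
(1−a)S·A_cross = εσ·A_surf·T⁴  ⇒  T⁴ = (1−a)S/(4σ).
T⁴ = 0.300·56100/(4·5.67×10⁻⁸) = 7.421×10¹⁰ K⁴.
T = (7.421×10¹⁰)^(1/4).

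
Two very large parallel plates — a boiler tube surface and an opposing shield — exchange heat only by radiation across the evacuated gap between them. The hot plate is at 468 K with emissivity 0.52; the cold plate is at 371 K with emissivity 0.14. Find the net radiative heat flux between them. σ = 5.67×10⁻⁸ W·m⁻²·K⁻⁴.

For two infinite grey parallel plates, q = σ(T₁⁴ − T₂⁴)/(1/ε₁ + 1/ε₂ − 1).
T₁⁴ − T₂⁴ = 4.797×10¹⁰ − 1.895×10¹⁰ = 2.903×10¹⁰ K⁴.
1/ε₁ + 1/ε₂ − 1 = 1.923 + 7.143 − 1 = 8.066.
q = 5.67×10⁻⁸ × 2.903×10¹⁰ / 8.066.

q ≈ 204 W/m²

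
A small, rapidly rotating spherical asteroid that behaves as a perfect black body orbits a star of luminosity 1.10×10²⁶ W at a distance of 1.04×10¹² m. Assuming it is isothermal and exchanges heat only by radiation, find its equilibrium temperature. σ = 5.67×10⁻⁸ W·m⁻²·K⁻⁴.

T ≈ 77.3 K

First find the stellar flux at distance d: S = L/(4πd²) = 1.10×10²⁶/(4π·(1.04×10¹²)²) = 8.093 W/m².
For an isothermal sphere, absorbed (1−a)S·πr² = emitted σ·4πr²·T⁴, so T⁴ = (1−a)S/(4σ).
T⁴ = 1.00·8.093/(4·5.67×10⁻⁸) = 3.568×10⁷ K⁴.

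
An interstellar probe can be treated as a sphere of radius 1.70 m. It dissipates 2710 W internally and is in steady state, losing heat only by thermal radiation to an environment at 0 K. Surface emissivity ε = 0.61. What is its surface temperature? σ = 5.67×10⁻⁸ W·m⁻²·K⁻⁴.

Steady state: internal power = radiated power, P = εσA T⁴.
Radiating area A = 4πr² = 36.32 m².
T⁴ = P/(εσA) = 2710/(0.61·5.67×10⁻⁸·36.32) = 2.157×10⁹ K⁴.
T = (2.157×10⁹)^(1/4).

T ≈ 216 K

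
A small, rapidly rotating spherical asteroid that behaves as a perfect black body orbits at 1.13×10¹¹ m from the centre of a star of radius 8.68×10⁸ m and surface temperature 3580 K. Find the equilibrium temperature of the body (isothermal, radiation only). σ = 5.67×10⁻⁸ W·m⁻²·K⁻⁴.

T ≈ 222 K

The star's surface emits σT_*⁴; at distance d the flux is S = σT_*⁴(R_*/d)².
S = 5.67×10⁻⁸·(3580)⁴·(8.68×10⁸/1.13×10¹¹)² = 549.5 W/m².
For an isothermal sphere T⁴ = (1−a)S/(4σ) = 2.423×10⁹ K⁴.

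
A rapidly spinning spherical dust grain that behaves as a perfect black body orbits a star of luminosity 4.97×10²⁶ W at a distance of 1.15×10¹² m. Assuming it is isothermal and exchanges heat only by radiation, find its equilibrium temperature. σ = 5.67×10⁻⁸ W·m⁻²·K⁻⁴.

T ≈ 107 K

First find the stellar flux at distance d: S = L/(4πd²) = 4.97×10²⁶/(4π·(1.15×10¹²)²) = 29.91 W/m².
For an isothermal sphere, absorbed (1−a)S·πr² = emitted σ·4πr²·T⁴, so T⁴ = (1−a)S/(4σ).
T⁴ = 1.00·29.91/(4·5.67×10⁻⁸) = 1.319×10⁸ K⁴.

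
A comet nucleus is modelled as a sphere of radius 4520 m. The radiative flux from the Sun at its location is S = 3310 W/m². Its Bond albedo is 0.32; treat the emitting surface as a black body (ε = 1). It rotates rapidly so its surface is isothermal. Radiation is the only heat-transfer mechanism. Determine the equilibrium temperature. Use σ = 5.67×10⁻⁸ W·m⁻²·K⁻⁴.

At equilibrium, absorbed power = emitted power.
Absorbing cross-section = πr² = 6.418×10⁷ m²; emitting surface = 4πr² = 2.567×10⁸ m² (ratio 4).
(1−a)S·A_cross = εσ·A_surf·T⁴  ⇒  T⁴ = (1−a)S/(4σ).
T⁴ = 0.680·3310/(4·5.67×10⁻⁸) = 9.924×10⁹ K⁴.
T = (9.924×10⁹)^(1/4).

T ≈ 316 K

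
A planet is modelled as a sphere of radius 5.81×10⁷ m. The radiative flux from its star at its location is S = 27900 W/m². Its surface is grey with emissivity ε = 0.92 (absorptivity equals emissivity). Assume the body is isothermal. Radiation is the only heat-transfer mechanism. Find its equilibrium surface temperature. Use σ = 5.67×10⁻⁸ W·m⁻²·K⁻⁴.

At equilibrium, absorbed power = emitted power.
Absorbing cross-section = πr² = 1.060×10¹⁶ m²; emitting surface = 4πr² = 4.242×10¹⁶ m² (ratio 4).
εS·A_cross = εσ·A_surf·T⁴  ⇒  T⁴ = S/(4σ)   (ε cancels).
T⁴ = 27900/(4·5.67×10⁻⁸) = 1.230×10¹¹ K⁴.
T = (1.230×10¹¹)^(1/4).

T ≈ 592 K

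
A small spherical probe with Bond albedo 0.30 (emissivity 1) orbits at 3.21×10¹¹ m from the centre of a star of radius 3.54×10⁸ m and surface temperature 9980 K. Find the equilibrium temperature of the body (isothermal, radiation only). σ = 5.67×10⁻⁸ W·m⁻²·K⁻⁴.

T ≈ 214 K

The star's surface emits σT_*⁴; at distance d the flux is S = σT_*⁴(R_*/d)².
S = 5.67×10⁻⁸·(9980)⁴·(3.54×10⁸/3.21×10¹¹)² = 684.1 W/m².
For an isothermal sphere T⁴ = (1−a)S/(4σ) = 2.111×10⁹ K⁴.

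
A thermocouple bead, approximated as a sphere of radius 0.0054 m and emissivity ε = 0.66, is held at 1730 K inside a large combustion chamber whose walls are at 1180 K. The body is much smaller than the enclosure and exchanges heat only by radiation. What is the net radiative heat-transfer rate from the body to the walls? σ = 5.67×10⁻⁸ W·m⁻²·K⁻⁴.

For a small grey body in a large enclosure: P_net = εσA(T_body⁴ − T_wall⁴).
A = 4πr² = 3.664×10⁻⁴ m²; T_body⁴ − T_wall⁴ = 8.957×10¹² − 1.939×10¹² = 7.019×10¹² K⁴.
|P_net| = 0.66·5.67×10⁻⁸·3.664×10⁻⁴·7.019×10¹².

P_net ≈ 96.2 W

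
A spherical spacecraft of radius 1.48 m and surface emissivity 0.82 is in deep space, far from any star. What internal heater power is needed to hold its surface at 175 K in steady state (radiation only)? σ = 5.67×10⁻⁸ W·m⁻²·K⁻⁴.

P ≈ 1200 W

P = εσ·4πr²·T⁴.
4πr² = 27.53 m²; T⁴ = 9.379×10⁸ K⁴.
P = 0.82·5.67×10⁻⁸·27.53·9.379×10⁸.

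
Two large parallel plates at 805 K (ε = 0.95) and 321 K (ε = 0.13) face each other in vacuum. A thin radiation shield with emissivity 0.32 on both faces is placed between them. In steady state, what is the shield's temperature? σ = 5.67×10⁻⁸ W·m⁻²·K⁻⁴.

In steady state the net flux on the hot side equals that on the cold side.
σ(T₁⁴−T_s⁴)/D₁ = σ(T_s⁴−T₂⁴)/D₂, with D₁ = 1/ε₁+1/ε_s−1 = 3.178, D₂ = 1/ε_s+1/ε₂−1 = 9.817.
Solve for T_s⁴: T_s⁴ = (D₂·T₁⁴ + D₁·T₂⁴)/(D₁+D₂) = 3.198×10¹¹ K⁴.

T_s ≈ 752 K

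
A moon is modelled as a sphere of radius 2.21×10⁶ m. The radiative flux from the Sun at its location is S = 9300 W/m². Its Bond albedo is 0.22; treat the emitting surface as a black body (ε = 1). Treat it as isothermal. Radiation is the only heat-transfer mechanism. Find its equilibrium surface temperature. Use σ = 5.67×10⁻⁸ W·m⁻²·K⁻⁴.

At equilibrium, absorbed power = emitted power.
Absorbing cross-section = πr² = 1.534×10¹³ m²; emitting surface = 4πr² = 6.138×10¹³ m² (ratio 4).
(1−a)S·A_cross = εσ·A_surf·T⁴  ⇒  T⁴ = (1−a)S/(4σ).
T⁴ = 0.780·9300/(4·5.67×10⁻⁸) = 3.198×10¹⁰ K⁴.
T = (3.198×10¹⁰)^(1/4).

T ≈ 423 K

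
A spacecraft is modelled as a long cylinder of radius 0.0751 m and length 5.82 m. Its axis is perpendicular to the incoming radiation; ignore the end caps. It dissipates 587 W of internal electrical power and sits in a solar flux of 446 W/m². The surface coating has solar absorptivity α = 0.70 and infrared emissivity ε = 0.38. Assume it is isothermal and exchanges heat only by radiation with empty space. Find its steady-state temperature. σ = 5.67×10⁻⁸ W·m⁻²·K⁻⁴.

T ≈ 347 K

At steady state, absorbed solar power + internal power = radiated power.
Absorbed: α·S·A_cross = 0.70·446·0.8742 = 272.9 W (cross-section 2rL).
Total input = 272.9 + 587 = 859.9 W.
Radiated: εσ·A_surf·T⁴ with A_surf = 2πrL = 2.746 m².
T⁴ = 859.9/(0.38·5.67×10⁻⁸·2.746) = 1.453×10¹⁰ K⁴.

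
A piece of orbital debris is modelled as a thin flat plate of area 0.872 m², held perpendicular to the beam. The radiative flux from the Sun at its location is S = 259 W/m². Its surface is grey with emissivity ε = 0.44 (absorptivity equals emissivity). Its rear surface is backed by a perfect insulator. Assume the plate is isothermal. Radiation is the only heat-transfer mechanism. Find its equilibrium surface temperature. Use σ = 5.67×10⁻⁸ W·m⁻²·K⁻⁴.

T ≈ 260 K

At equilibrium, absorbed power = emitted power.
Absorbing cross-section = A = 0.8720 m²; emitting surface = A = 0.8720 m² (ratio 1).
εS·A_cross = εσ·A_surf·T⁴  ⇒  T⁴ = S/(1σ)   (ε cancels).
T⁴ = 259/(1·5.67×10⁻⁸) = 4.568×10⁹ K⁴.
T = (4.568×10⁹)^(1/4).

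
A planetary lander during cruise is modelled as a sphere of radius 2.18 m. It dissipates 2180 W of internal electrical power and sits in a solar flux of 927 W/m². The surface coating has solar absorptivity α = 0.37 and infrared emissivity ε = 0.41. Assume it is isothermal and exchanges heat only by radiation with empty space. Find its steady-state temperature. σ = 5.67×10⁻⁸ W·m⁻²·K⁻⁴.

T ≈ 269 K

At steady state, absorbed solar power + internal power = radiated power.
Absorbed: α·S·A_cross = 0.37·927·14.93 = 5121 W (cross-section πr²).
Total input = 5121 + 2180 = 7301 W.
Radiated: εσ·A_surf·T⁴ with A_surf = 4πr² = 59.72 m².
T⁴ = 7301/(0.41·5.67×10⁻⁸·59.72) = 5.259×10⁹ K⁴.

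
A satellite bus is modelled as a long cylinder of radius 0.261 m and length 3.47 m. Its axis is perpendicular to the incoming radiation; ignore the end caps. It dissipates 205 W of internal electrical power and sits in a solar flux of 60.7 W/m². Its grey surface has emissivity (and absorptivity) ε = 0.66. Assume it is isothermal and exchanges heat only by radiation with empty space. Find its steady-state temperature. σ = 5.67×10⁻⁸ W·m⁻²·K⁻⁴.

At steady state, absorbed solar power + internal power = radiated power.
Absorbed: α·S·A_cross = 0.66·60.7·1.811 = 72.57 W (cross-section 2rL).
Total input = 72.57 + 205 = 277.6 W.
Radiated: εσ·A_surf·T⁴ with A_surf = 2πrL = 5.690 m².
T⁴ = 277.6/(0.66·5.67×10⁻⁸·5.690) = 1.303×10⁹ K⁴.

T ≈ 190 K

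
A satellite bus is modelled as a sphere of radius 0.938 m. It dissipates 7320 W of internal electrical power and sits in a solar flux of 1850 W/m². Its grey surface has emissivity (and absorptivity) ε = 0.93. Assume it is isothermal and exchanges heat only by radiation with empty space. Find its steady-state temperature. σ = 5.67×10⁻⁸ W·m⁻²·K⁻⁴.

T ≈ 379 K

At steady state, absorbed solar power + internal power = radiated power.
Absorbed: α·S·A_cross = 0.93·1850·2.764 = 4756 W (cross-section πr²).
Total input = 4756 + 7320 = 12080 W.
Radiated: εσ·A_surf·T⁴ with A_surf = 4πr² = 11.06 m².
T⁴ = 12080/(0.93·5.67×10⁻⁸·11.06) = 2.071×10¹⁰ K⁴.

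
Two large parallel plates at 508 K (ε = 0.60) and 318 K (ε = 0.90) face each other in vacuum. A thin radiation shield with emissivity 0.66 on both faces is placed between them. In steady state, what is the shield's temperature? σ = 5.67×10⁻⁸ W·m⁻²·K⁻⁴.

T_s ≈ 430 K

In steady state the net flux on the hot side equals that on the cold side.
σ(T₁⁴−T_s⁴)/D₁ = σ(T_s⁴−T₂⁴)/D₂, with D₁ = 1/ε₁+1/ε_s−1 = 2.182, D₂ = 1/ε_s+1/ε₂−1 = 1.626.
Solve for T_s⁴: T_s⁴ = (D₂·T₁⁴ + D₁·T₂⁴)/(D₁+D₂) = 3.430×10¹⁰ K⁴.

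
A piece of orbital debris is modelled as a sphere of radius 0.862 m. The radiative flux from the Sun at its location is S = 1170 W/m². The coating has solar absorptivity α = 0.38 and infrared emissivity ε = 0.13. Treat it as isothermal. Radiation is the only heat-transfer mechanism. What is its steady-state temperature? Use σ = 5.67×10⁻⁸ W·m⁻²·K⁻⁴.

At equilibrium, absorbed power = emitted power.
Absorbing cross-section = πr² = 2.334 m²; emitting surface = 4πr² = 9.337 m² (ratio 4).
αS·A_cross = εσ·A_surf·T⁴  ⇒  T⁴ = αS/(ε·4σ).
T⁴ = 0.380·1170/(0.13·4·5.67×10⁻⁸) = 1.508×10¹⁰ K⁴.
T = (1.508×10¹⁰)^(1/4).

T ≈ 350 K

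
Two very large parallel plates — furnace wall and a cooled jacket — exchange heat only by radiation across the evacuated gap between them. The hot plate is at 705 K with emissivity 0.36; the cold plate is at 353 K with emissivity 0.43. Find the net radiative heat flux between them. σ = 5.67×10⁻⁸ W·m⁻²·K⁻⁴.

For two infinite grey parallel plates, q = σ(T₁⁴ − T₂⁴)/(1/ε₁ + 1/ε₂ − 1).
T₁⁴ − T₂⁴ = 2.470×10¹¹ − 1.553×10¹⁰ = 2.315×10¹¹ K⁴.
1/ε₁ + 1/ε₂ − 1 = 2.778 + 2.326 − 1 = 4.103.
q = 5.67×10⁻⁸ × 2.315×10¹¹ / 4.103.

q ≈ 3200 W/m²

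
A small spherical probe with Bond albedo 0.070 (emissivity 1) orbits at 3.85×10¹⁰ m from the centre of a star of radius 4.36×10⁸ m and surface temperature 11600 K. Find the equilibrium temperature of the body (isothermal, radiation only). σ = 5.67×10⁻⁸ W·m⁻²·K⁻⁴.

T ≈ 857 K

The star's surface emits σT_*⁴; at distance d the flux is S = σT_*⁴(R_*/d)².
S = 5.67×10⁻⁸·(11600)⁴·(4.36×10⁸/3.85×10¹⁰)² = 1.317×10⁵ W/m².
For an isothermal sphere T⁴ = (1−a)S/(4σ) = 5.399×10¹¹ K⁴.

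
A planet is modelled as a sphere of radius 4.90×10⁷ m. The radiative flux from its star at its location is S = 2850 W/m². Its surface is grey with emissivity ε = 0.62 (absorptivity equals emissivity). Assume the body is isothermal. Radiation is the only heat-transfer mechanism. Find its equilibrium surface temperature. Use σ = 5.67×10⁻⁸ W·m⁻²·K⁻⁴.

T ≈ 335 K

At equilibrium, absorbed power = emitted power.
Absorbing cross-section = πr² = 7.543×10¹⁵ m²; emitting surface = 4πr² = 3.017×10¹⁶ m² (ratio 4).
εS·A_cross = εσ·A_surf·T⁴  ⇒  T⁴ = S/(4σ)   (ε cancels).
T⁴ = 2850/(4·5.67×10⁻⁸) = 1.257×10¹⁰ K⁴.
T = (1.257×10¹⁰)^(1/4).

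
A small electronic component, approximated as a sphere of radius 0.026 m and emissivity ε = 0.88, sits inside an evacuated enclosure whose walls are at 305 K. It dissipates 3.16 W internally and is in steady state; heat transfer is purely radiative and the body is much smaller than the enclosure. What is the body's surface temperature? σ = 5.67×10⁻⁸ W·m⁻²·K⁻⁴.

For a small grey body in a large enclosure, net radiated power = εσA(T⁴ − T_w⁴).
Steady state: P = εσA(T⁴ − T_w⁴) with A = 4πr² = 0.008495 m².
T⁴ = P/(εσA) + T_w⁴ = 3.16/(0.88·5.67×10⁻⁸·0.008495) + (305)⁴
    = 7.455×10⁹ + 8.654×10⁹ = 1.611×10¹⁰ K⁴.

T ≈ 356 K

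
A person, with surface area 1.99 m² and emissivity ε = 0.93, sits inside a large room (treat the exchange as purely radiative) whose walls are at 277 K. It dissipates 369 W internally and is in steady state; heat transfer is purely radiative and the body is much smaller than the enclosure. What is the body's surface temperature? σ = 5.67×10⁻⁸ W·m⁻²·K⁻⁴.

For a small grey body in a large enclosure, net radiated power = εσA(T⁴ − T_w⁴).
Steady state: P = εσA(T⁴ − T_w⁴) with A = 1.99 m².
T⁴ = P/(εσA) + T_w⁴ = 369/(0.93·5.67×10⁻⁸·1.990) + (277)⁴
    = 3.516×10⁹ + 5.887×10⁹ = 9.404×10⁹ K⁴.

T ≈ 311 K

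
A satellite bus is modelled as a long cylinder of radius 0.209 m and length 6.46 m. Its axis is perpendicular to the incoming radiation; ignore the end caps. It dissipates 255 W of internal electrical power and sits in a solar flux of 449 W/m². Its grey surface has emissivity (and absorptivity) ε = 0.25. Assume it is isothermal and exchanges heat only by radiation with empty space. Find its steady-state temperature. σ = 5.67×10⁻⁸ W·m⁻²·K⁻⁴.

At steady state, absorbed solar power + internal power = radiated power.
Absorbed: α·S·A_cross = 0.25·449·2.700 = 303.1 W (cross-section 2rL).
Total input = 303.1 + 255 = 558.1 W.
Radiated: εσ·A_surf·T⁴ with A_surf = 2πrL = 8.483 m².
T⁴ = 558.1/(0.25·5.67×10⁻⁸·8.483) = 4.641×10⁹ K⁴.

T ≈ 261 K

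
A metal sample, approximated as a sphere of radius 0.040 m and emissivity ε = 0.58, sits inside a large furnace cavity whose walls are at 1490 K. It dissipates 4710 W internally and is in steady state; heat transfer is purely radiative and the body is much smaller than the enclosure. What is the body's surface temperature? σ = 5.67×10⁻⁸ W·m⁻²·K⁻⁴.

For a small grey body in a large enclosure, net radiated power = εσA(T⁴ − T_w⁴).
Steady state: P = εσA(T⁴ − T_w⁴) with A = 4πr² = 0.02011 m².
T⁴ = P/(εσA) + T_w⁴ = 4710/(0.58·5.67×10⁻⁸·0.02011) + (1490)⁴
    = 7.123×10¹² + 4.929×10¹² = 1.205×10¹³ K⁴.

T ≈ 1860 K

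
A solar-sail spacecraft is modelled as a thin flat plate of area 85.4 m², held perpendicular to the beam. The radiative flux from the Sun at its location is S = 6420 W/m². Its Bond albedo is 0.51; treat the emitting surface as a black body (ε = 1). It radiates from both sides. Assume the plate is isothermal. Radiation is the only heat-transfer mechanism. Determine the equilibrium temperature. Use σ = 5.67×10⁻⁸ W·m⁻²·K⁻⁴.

At equilibrium, absorbed power = emitted power.
Absorbing cross-section = A = 85.40 m²; emitting surface = 2A = 170.8 m² (ratio 2).
(1−a)S·A_cross = εσ·A_surf·T⁴  ⇒  T⁴ = (1−a)S/(2σ).
T⁴ = 0.490·6420/(2·5.67×10⁻⁸) = 2.774×10¹⁰ K⁴.
T = (2.774×10¹⁰)^(1/4).

T ≈ 408 K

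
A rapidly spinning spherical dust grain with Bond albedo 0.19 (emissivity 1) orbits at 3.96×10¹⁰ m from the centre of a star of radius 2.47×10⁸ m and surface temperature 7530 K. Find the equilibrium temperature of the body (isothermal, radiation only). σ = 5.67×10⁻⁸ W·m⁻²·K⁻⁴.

The star's surface emits σT_*⁴; at distance d the flux is S = σT_*⁴(R_*/d)².
S = 5.67×10⁻⁸·(7530)⁴·(2.47×10⁸/3.96×10¹⁰)² = 7092 W/m².
For an isothermal sphere T⁴ = (1−a)S/(4σ) = 2.533×10¹⁰ K⁴.

T ≈ 399 K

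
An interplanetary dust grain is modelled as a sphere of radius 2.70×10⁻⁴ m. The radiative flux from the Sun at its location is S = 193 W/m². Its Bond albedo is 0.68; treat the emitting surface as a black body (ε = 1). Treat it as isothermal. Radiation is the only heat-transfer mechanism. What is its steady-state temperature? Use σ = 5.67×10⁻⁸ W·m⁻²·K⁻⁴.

T ≈ 128 K

At equilibrium, absorbed power = emitted power.
Absorbing cross-section = πr² = 2.290×10⁻⁷ m²; emitting surface = 4πr² = 9.161×10⁻⁷ m² (ratio 4).
(1−a)S·A_cross = εσ·A_surf·T⁴  ⇒  T⁴ = (1−a)S/(4σ).
T⁴ = 0.320·193/(4·5.67×10⁻⁸) = 2.723×10⁸ K⁴.
T = (2.723×10⁸)^(1/4).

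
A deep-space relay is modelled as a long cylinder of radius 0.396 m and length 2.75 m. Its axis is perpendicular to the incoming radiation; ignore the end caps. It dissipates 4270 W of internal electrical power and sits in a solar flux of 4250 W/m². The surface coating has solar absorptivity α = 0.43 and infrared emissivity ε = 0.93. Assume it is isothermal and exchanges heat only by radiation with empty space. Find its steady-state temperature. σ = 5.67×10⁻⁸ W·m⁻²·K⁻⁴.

T ≈ 389 K

At steady state, absorbed solar power + internal power = radiated power.
Absorbed: α·S·A_cross = 0.43·4250·2.178 = 3980 W (cross-section 2rL).
Total input = 3980 + 4270 = 8250 W.
Radiated: εσ·A_surf·T⁴ with A_surf = 2πrL = 6.842 m².
T⁴ = 8250/(0.93·5.67×10⁻⁸·6.842) = 2.287×10¹⁰ K⁴.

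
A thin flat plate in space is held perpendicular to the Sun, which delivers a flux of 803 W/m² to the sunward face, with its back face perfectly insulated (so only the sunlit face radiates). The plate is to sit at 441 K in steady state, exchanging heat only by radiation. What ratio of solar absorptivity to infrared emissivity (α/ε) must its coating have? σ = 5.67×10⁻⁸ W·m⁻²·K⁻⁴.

α/ε ≈ 2.67

Balance: αS·A = εσ·1A·T⁴ ⇒ α/ε = σT⁴/S.
α/ε = 5.67×10⁻⁸·(441)⁴/803 = 5.67×10⁻⁸·3.782×10¹⁰/803.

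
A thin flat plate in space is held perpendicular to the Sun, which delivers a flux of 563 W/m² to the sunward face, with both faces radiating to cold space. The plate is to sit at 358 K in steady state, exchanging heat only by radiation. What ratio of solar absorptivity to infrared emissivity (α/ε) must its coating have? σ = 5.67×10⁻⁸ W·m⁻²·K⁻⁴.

α/ε ≈ 3.31

Balance: αS·A = εσ·2A·T⁴ ⇒ α/ε = 2σT⁴/S.
α/ε = 2·5.67×10⁻⁸·(358)⁴/563 = 2·5.67×10⁻⁸·1.643×10¹⁰/563.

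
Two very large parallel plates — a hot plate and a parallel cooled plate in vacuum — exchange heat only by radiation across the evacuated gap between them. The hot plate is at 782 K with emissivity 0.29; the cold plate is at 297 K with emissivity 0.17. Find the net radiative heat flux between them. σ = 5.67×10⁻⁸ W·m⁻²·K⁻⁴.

For two infinite grey parallel plates, q = σ(T₁⁴ − T₂⁴)/(1/ε₁ + 1/ε₂ − 1).
T₁⁴ − T₂⁴ = 3.740×10¹¹ − 7.781×10⁹ = 3.662×10¹¹ K⁴.
1/ε₁ + 1/ε₂ − 1 = 3.448 + 5.882 − 1 = 8.331.
q = 5.67×10⁻⁸ × 3.662×10¹¹ / 8.331.

q ≈ 2490 W/m²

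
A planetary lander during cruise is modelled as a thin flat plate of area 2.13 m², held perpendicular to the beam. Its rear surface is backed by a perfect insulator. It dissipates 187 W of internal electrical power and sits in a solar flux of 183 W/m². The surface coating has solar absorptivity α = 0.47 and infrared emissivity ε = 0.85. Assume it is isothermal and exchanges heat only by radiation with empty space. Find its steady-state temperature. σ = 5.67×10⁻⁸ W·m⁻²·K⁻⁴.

T ≈ 245 K

At steady state, absorbed solar power + internal power = radiated power.
Absorbed: α·S·A_cross = 0.47·183·2.130 = 183.2 W (cross-section A).
Total input = 183.2 + 187 = 370.2 W.
Radiated: εσ·A_surf·T⁴ with A_surf = A = 2.130 m².
T⁴ = 370.2/(0.85·5.67×10⁻⁸·2.130) = 3.606×10⁹ K⁴.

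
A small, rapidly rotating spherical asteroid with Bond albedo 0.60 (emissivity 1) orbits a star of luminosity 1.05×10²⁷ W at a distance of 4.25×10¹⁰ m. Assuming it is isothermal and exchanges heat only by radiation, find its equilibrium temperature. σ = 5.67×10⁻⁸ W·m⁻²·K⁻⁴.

T ≈ 534 K

First find the stellar flux at distance d: S = L/(4πd²) = 1.05×10²⁷/(4π·(4.25×10¹⁰)²) = 46260 W/m².
For an isothermal sphere, absorbed (1−a)S·πr² = emitted σ·4πr²·T⁴, so T⁴ = (1−a)S/(4σ).
T⁴ = 0.400·46260/(4·5.67×10⁻⁸) = 8.159×10¹⁰ K⁴.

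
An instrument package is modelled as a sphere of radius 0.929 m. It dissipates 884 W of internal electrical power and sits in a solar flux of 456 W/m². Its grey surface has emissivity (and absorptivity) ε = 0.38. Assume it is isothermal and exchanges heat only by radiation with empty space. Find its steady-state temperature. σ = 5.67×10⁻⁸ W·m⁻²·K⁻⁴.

At steady state, absorbed solar power + internal power = radiated power.
Absorbed: α·S·A_cross = 0.38·456·2.711 = 469.8 W (cross-section πr²).
Total input = 469.8 + 884 = 1354 W.
Radiated: εσ·A_surf·T⁴ with A_surf = 4πr² = 10.85 m².
T⁴ = 1354/(0.38·5.67×10⁻⁸·10.85) = 5.794×10⁹ K⁴.

T ≈ 276 K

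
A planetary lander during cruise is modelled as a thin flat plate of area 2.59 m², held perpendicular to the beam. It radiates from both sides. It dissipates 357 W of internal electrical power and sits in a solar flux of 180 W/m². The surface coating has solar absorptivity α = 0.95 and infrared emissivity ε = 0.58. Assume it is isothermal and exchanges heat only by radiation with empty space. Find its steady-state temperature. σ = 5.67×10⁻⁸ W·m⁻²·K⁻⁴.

T ≈ 262 K

At steady state, absorbed solar power + internal power = radiated power.
Absorbed: α·S·A_cross = 0.95·180·2.590 = 442.9 W (cross-section A).
Total input = 442.9 + 357 = 799.9 W.
Radiated: εσ·A_surf·T⁴ with A_surf = 2A = 5.180 m².
T⁴ = 799.9/(0.58·5.67×10⁻⁸·5.180) = 4.696×10⁹ K⁴.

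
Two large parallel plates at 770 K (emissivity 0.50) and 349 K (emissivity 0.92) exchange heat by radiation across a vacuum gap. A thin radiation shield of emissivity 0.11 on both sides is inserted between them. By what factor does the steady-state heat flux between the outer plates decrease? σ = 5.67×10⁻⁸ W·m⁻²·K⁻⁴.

factor ≈ 9.23

Without shield: q₀ = σΔ(T⁴)/(1/ε₁+1/ε₂−1) with denominator 2.087.
With shield the two gaps are in series; the resistances add: (1/ε₁+1/ε_s−1)+(1/ε_s+1/ε₂−1) = 10.09+9.178 = 19.27.
Heat-flux ratio q₀/q = 19.27/2.087.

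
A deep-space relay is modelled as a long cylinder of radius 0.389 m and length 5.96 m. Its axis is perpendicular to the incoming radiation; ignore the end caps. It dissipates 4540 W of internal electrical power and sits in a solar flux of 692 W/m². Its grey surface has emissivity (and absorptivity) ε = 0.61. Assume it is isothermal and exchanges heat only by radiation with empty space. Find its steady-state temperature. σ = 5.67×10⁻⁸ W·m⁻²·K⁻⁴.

T ≈ 337 K

At steady state, absorbed solar power + internal power = radiated power.
Absorbed: α·S·A_cross = 0.61·692·4.637 = 1957 W (cross-section 2rL).
Total input = 1957 + 4540 = 6497 W.
Radiated: εσ·A_surf·T⁴ with A_surf = 2πrL = 14.57 m².
T⁴ = 6497/(0.61·5.67×10⁻⁸·14.57) = 1.290×10¹⁰ K⁴.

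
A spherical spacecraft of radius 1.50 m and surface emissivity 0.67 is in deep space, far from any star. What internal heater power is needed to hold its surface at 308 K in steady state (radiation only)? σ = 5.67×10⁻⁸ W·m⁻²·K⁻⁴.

P ≈ 9670 W

P = εσ·4πr²·T⁴.
4πr² = 28.27 m²; T⁴ = 8.999×10⁹ K⁴.
P = 0.67·5.67×10⁻⁸·28.27·8.999×10⁹.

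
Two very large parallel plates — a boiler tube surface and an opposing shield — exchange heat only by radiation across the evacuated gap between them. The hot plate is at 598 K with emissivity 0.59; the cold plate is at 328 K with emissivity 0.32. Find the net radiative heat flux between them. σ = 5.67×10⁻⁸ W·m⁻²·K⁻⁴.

q ≈ 1730 W/m²

For two infinite grey parallel plates, q = σ(T₁⁴ − T₂⁴)/(1/ε₁ + 1/ε₂ − 1).
T₁⁴ − T₂⁴ = 1.279×10¹¹ − 1.157×10¹⁰ = 1.163×10¹¹ K⁴.
1/ε₁ + 1/ε₂ − 1 = 1.695 + 3.125 − 1 = 3.820.
q = 5.67×10⁻⁸ × 1.163×10¹¹ / 3.820.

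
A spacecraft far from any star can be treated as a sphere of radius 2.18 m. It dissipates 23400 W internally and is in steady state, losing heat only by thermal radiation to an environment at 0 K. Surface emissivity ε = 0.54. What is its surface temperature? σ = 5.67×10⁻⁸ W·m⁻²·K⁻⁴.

Steady state: internal power = radiated power, P = εσA T⁴.
Radiating area A = 4πr² = 59.72 m².
T⁴ = P/(εσA) = 23400/(0.54·5.67×10⁻⁸·59.72) = 1.280×10¹⁰ K⁴.
T = (1.280×10¹⁰)^(1/4).

T ≈ 336 K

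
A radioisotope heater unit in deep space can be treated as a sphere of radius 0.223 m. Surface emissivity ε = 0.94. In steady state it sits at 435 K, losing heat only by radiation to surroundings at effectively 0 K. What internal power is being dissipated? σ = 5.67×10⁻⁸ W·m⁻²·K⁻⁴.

Steady state: P = εσA T⁴.
A = 4πr² = 0.6249 m²; T⁴ = (435)⁴ = 3.581×10¹⁰ K⁴.
P = 0.94 × 5.67×10⁻⁸ × 0.6249 × 3.581×10¹⁰.

P ≈ 1190 W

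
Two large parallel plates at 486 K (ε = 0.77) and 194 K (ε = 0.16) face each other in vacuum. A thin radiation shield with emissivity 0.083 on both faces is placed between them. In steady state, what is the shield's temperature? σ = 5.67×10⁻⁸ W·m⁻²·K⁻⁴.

In steady state the net flux on the hot side equals that on the cold side.
σ(T₁⁴−T_s⁴)/D₁ = σ(T_s⁴−T₂⁴)/D₂, with D₁ = 1/ε₁+1/ε_s−1 = 12.35, D₂ = 1/ε_s+1/ε₂−1 = 17.30.
Solve for T_s⁴: T_s⁴ = (D₂·T₁⁴ + D₁·T₂⁴)/(D₁+D₂) = 3.314×10¹⁰ K⁴.

T_s ≈ 427 K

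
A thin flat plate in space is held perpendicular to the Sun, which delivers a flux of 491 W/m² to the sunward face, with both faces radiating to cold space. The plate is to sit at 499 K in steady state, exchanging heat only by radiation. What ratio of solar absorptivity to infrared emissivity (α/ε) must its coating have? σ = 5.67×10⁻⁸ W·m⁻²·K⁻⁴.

Balance: αS·A = εσ·2A·T⁴ ⇒ α/ε = 2σT⁴/S.
α/ε = 2·5.67×10⁻⁸·(499)⁴/491 = 2·5.67×10⁻⁸·6.200×10¹⁰/491.

α/ε ≈ 14.3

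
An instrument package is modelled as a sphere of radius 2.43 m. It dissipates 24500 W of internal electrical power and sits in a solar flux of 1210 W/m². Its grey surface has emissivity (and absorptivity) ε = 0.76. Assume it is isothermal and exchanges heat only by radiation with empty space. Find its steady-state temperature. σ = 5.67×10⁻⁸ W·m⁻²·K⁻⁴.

At steady state, absorbed solar power + internal power = radiated power.
Absorbed: α·S·A_cross = 0.76·1210·18.55 = 17060 W (cross-section πr²).
Total input = 17060 + 24500 = 41560 W.
Radiated: εσ·A_surf·T⁴ with A_surf = 4πr² = 74.20 m².
T⁴ = 41560/(0.76·5.67×10⁻⁸·74.20) = 1.300×10¹⁰ K⁴.

T ≈ 338 K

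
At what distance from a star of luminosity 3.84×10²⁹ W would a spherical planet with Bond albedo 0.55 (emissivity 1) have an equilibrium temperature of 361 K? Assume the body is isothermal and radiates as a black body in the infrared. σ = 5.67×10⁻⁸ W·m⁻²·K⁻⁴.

For an isothermal black-emitting sphere, (1−a)S·πr² = σ·4πr²·T⁴ ⇒ S = 4σT⁴/(1−a).
S = 4·5.67×10⁻⁸·(361)⁴/0.450 = 8560 W/m².
Flux falls as S = L/(4πd²), so d = √(L/(4πS)) = √(3.84×10²⁹/(4π·8560)).

d ≈ 1.89×10¹² m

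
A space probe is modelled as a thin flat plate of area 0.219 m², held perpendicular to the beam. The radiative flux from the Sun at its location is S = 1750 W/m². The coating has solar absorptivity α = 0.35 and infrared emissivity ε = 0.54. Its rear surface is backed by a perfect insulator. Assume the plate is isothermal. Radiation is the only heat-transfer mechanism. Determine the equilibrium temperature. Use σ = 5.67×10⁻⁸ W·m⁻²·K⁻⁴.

T ≈ 376 K

At equilibrium, absorbed power = emitted power.
Absorbing cross-section = A = 0.2190 m²; emitting surface = A = 0.2190 m² (ratio 1).
αS·A_cross = εσ·A_surf·T⁴  ⇒  T⁴ = αS/(ε·1σ).
T⁴ = 0.350·1750/(0.54·1·5.67×10⁻⁸) = 2.000×10¹⁰ K⁴.
T = (2.000×10¹⁰)^(1/4).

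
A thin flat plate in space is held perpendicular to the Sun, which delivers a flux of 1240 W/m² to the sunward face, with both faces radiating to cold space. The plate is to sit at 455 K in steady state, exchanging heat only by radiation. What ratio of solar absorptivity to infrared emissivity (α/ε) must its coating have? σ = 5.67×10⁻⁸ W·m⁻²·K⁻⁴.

α/ε ≈ 3.92

Balance: αS·A = εσ·2A·T⁴ ⇒ α/ε = 2σT⁴/S.
α/ε = 2·5.67×10⁻⁸·(455)⁴/1240 = 2·5.67×10⁻⁸·4.286×10¹⁰/1240.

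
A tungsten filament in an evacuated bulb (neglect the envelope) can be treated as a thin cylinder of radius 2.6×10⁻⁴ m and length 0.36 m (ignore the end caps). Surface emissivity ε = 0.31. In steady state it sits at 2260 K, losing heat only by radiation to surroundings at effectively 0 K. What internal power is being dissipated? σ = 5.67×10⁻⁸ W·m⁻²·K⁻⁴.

P ≈ 270 W

Steady state: P = εσA T⁴.
A = 2πrL = 5.881×10⁻⁴ m²; T⁴ = (2260)⁴ = 2.609×10¹³ K⁴.
P = 0.31 × 5.67×10⁻⁸ × 5.881×10⁻⁴ × 2.609×10¹³.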